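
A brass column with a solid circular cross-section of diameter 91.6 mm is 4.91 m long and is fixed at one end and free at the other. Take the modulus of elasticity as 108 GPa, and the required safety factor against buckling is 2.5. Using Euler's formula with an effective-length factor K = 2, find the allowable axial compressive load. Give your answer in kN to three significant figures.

P_allow = 15.3 kN

I = πd⁴/64 = π×91.6⁴/64 = 3.456×10^6 mm⁴.
Effective length L_e = KL = 2×4.91 m = 9820 mm.
Euler critical load P_cr = π²EI/L_e² = π²×108000×3.456×10^6/9820² = 38200 N.
P_allow = P_cr/n = 38200/2.5 = 15280 N.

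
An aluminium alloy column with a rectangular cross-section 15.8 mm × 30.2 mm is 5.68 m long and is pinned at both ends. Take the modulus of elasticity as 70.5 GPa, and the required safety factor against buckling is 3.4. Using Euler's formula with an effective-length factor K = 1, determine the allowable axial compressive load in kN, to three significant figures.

P_allow = 0.0630 kN

Buckling occurs about the weak axis: I_min = h·b³/12 = 30.2×15.8³/12 = 9927 mm⁴ (b = 15.8 mm is the smaller dimension).
Effective length L_e = KL = 1×5.68 m = 5680 mm.
Euler critical load P_cr = π²EI/L_e² = π²×70500×9927/5680² = 214.1 N.
P_allow = P_cr/n = 214.1/3.4 = 62.97 N.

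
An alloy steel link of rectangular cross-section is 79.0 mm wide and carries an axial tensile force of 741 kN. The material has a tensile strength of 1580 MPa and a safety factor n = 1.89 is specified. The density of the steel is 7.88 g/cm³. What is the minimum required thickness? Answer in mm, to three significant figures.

σ_allow = 1580/1.89 = 836.0 MPa.
Required area A = F/σ_allow = 741000/836.0 = 886.4 mm².
t = A/w = 886.4/79.0 = 11.22 mm.

t = 11.2 mm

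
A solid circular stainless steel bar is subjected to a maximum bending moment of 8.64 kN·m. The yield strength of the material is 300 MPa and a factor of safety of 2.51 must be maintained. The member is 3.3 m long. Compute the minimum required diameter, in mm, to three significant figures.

d = 90.3 mm

σ_allow = 300/2.51 = 119.5 MPa.
For a solid circular section σ = 32M/(πd³), so d³ = 32M/(π σ_allow) = 32×8640000/(π×119.5) = 736300 mm³.
d = 90.30 mm.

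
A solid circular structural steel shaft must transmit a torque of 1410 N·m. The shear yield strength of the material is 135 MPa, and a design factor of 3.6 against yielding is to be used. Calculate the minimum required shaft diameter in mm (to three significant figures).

d = 57.6 mm

Allowable shear stress τ_allow = 135/3.6 = 37.50 MPa.
For a solid shaft τ = 16T/(πd³), so d³ = 16T/(π τ_allow) = 16×1410000/(π×37.50) = 191500 mm³.
d = (191500)^(1/3) = 57.64 mm.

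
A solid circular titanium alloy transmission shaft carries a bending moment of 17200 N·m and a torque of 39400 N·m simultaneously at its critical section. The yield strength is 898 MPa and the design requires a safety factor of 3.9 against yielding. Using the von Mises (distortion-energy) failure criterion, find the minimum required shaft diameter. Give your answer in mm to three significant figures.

d = 119 mm

σ_allow = σ_y/n = 898/3.9 = 230.3 MPa.
For a solid shaft σ_b = 32M/(πd³) and τ = 16T/(πd³), so the von Mises stress is σ' = (16/πd³)·√(4M²+3T²).
√(4M²+3T²) = √(4×(1.720×10^7)² + 3×(3.940×10^7)²) = 7.642×10^7 N·mm.
d³ = 16×7.642×10^7/(π×230.3) = 1.690×10^6 mm³.
d = 119.1 mm.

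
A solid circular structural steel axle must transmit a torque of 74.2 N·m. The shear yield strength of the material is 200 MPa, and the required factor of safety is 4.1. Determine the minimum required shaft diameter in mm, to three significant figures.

Allowable shear stress τ_allow = 200/4.1 = 48.78 MPa.
For a solid shaft τ = 16T/(πd³), so d³ = 16T/(π τ_allow) = 16×74200/(π×48.78) = 7747 mm³.
d = (7747)^(1/3) = 19.79 mm.

d = 19.8 mm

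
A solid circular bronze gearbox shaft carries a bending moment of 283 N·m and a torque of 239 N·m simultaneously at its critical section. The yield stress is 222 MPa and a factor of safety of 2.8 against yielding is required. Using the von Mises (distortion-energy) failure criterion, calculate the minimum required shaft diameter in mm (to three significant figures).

d = 35.6 mm

σ_allow = σ_y/n = 222/2.8 = 79.29 MPa.
For a solid shaft σ_b = 32M/(πd³) and τ = 16T/(πd³), so the von Mises stress is σ' = (16/πd³)·√(4M²+3T²).
√(4M²+3T²) = √(4×(283000)² + 3×(239000)²) = 701200 N·mm.
d³ = 16×701200/(π×79.29) = 45040 mm³.
d = 35.58 mm.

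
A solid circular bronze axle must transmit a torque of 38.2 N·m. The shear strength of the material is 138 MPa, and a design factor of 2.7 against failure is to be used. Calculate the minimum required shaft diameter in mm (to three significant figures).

Allowable shear stress τ_allow = 138/2.7 = 51.11 MPa.
For a solid shaft τ = 16T/(πd³), so d³ = 16T/(π τ_allow) = 16×38200/(π×51.11) = 3806 mm³.
d = (3806)^(1/3) = 15.61 mm.

d = 15.6 mm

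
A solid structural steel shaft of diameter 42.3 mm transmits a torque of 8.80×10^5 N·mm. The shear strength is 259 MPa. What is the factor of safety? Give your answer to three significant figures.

τ = 16T/(πd³) = 16×880000/(π×42.3³) = 59.21 MPa.
n = τ_limit/τ = 259/59.21 = 4.374.

n = 4.37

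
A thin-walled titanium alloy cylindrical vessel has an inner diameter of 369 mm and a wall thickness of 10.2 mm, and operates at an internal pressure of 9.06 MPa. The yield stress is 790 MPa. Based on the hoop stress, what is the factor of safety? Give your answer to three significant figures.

σ_h = pD/(2t) = 9.06×369/(2×10.2) = 163.9 MPa.
n = 790/163.9 = 4.821.

n = 4.82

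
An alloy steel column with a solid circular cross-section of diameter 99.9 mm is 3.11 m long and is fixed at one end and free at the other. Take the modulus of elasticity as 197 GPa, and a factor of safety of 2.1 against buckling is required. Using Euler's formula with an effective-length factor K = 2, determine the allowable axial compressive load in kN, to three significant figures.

P_allow = 117 kN

I = πd⁴/64 = π×99.9⁴/64 = 4.889×10^6 mm⁴.
Effective length L_e = KL = 2×3.11 m = 6220 mm.
Euler critical load P_cr = π²EI/L_e² = π²×197000×4.889×10^6/6220² = 245700 N.
P_allow = P_cr/n = 245700/2.1 = 117000 N.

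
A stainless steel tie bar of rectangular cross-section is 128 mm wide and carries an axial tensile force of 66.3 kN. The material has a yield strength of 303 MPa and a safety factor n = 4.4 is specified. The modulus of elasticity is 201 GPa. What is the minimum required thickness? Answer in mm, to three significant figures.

t = 7.52 mm

σ_allow = 303/4.4 = 68.86 MPa.
Required area A = F/σ_allow = 66300/68.86 = 962.8 mm².
t = A/w = 962.8/128 = 7.522 mm.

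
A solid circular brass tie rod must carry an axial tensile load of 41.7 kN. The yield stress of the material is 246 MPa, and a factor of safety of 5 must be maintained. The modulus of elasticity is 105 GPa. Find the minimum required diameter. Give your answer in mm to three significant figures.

Allowable stress σ_allow = 246/5 = 49.20 MPa.
Required area A = F/σ_allow = 41700/49.20 = 847.6 mm².
A = πd²/4 → d = √(4A/π) = 32.85 mm.

d = 32.9 mm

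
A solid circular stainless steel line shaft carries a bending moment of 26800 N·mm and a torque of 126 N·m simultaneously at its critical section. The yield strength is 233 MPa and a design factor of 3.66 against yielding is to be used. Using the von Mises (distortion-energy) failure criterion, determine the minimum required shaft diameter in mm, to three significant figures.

σ_allow = σ_y/n = 233/3.66 = 63.66 MPa.
For a solid shaft σ_b = 32M/(πd³) and τ = 16T/(πd³), so the von Mises stress is σ' = (16/πd³)·√(4M²+3T²).
√(4M²+3T²) = √(4×(26800)² + 3×(126000)²) = 224700 N·mm.
d³ = 16×224700/(π×63.66) = 17980 mm³.
d = 26.20 mm.

d = 26.2 mm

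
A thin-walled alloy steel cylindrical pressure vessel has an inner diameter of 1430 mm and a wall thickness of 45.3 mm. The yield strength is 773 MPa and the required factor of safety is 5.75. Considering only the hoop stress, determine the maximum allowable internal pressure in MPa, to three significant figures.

p_allow = 8.52 MPa

σ_allow = 773/5.75 = 134.4 MPa.
σ_h = pD/(2t) → p_allow = 2σ_allow t/D = 2×134.4×45.3/1430 = 8.517 MPa.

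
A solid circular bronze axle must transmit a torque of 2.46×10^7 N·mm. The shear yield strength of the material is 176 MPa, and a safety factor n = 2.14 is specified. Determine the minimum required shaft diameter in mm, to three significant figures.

Allowable shear stress τ_allow = 176/2.14 = 82.24 MPa.
For a solid shaft τ = 16T/(πd³), so d³ = 16T/(π τ_allow) = 16×2.4600×10^7/(π×82.24) = 1.523×10^6 mm³.
d = (1.523×10^6)^(1/3) = 115.1 mm.

d = 115 mm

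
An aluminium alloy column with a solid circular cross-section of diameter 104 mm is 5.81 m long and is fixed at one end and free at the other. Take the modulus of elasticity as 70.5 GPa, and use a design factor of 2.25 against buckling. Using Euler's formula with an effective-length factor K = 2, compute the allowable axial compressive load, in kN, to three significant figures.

I = πd⁴/64 = π×104⁴/64 = 5.743×10^6 mm⁴.
Effective length L_e = KL = 2×5.81 m = 11620 mm.
Euler critical load P_cr = π²EI/L_e² = π²×70500×5.743×10^6/11620² = 29590 N.
P_allow = P_cr/n = 29590/2.25 = 13150 N.

P_allow = 13.2 kN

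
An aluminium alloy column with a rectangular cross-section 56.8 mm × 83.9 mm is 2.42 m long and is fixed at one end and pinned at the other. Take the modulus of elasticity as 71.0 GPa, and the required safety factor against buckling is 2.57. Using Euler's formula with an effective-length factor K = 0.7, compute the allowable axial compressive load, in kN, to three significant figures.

Buckling occurs about the weak axis: I_min = h·b³/12 = 83.9×56.8³/12 = 1.281×10^6 mm⁴ (b = 56.8 mm is the smaller dimension).
Effective length L_e = KL = 0.7×2.42 m = 1694 mm.
Euler critical load P_cr = π²EI/L_e² = π²×71000×1.281×10^6/1694² = 312900 N.
P_allow = P_cr/n = 312900/2.57 = 121700 N.

P_allow = 122 kN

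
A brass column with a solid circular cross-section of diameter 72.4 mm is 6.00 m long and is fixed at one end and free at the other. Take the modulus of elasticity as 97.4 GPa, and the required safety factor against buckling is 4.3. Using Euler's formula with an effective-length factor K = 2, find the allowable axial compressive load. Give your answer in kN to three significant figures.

P_allow = 2.09 kN

I = πd⁴/64 = π×72.4⁴/64 = 1.349×10^6 mm⁴.
Effective length L_e = KL = 2×6.00 m = 12000 mm.
Euler critical load P_cr = π²EI/L_e² = π²×97400×1.349×10^6/12000² = 9004 N.
P_allow = P_cr/n = 9004/4.3 = 2094 N.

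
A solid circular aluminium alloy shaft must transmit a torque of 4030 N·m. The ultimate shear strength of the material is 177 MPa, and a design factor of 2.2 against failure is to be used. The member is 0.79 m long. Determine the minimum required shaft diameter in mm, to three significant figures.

Allowable shear stress τ_allow = 177/2.2 = 80.45 MPa.
For a solid shaft τ = 16T/(πd³), so d³ = 16T/(π τ_allow) = 16×4030000/(π×80.45) = 255100 mm³.
d = (255100)^(1/3) = 63.42 mm.

d = 63.4 mm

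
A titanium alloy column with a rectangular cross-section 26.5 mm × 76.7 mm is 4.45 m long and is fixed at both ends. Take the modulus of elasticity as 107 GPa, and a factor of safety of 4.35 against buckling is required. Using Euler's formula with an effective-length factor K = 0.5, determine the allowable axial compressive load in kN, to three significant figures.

Buckling occurs about the weak axis: I_min = h·b³/12 = 76.7×26.5³/12 = 118900 mm⁴ (b = 26.5 mm is the smaller dimension).
Effective length L_e = KL = 0.5×4.45 m = 2225 mm.
Euler critical load P_cr = π²EI/L_e² = π²×107000×118900/2225² = 25370 N.
P_allow = P_cr/n = 25370/4.35 = 5833 N.

P_allow = 5.83 kN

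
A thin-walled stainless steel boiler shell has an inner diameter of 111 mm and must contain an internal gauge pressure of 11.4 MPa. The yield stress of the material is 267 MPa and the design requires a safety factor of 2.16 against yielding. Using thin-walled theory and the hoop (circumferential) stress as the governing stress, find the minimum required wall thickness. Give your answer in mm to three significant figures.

σ_allow = 267/2.16 = 123.6 MPa.
Hoop stress σ_h = pD/(2t), so t = pD/(2σ_allow) = 11.4×111/(2×123.6) = 5.118 mm.

t = 5.12 mm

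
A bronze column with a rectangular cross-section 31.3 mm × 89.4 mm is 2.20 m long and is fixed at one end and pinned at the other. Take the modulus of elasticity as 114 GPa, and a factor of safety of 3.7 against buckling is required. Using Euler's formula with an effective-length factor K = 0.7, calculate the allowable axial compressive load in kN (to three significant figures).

Buckling occurs about the weak axis: I_min = h·b³/12 = 89.4×31.3³/12 = 228400 mm⁴ (b = 31.3 mm is the smaller dimension).
Effective length L_e = KL = 0.7×2.20 m = 1540 mm.
Euler critical load P_cr = π²EI/L_e² = π²×114000×228400/1540² = 108400 N.
P_allow = P_cr/n = 108400/3.7 = 29290 N.

P_allow = 29.3 kN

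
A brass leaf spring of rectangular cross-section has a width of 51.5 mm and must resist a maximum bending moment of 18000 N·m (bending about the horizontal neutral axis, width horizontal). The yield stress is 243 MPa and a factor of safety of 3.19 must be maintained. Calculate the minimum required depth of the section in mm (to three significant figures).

h = 166 mm

σ_allow = 243/3.19 = 76.18 MPa.
For a rectangular section σ = 6M/(bh²), so h² = 6M/(b σ_allow) = 6×1.8000×10^7/(51.5×76.18) = 27530 mm².
h = 165.9 mm.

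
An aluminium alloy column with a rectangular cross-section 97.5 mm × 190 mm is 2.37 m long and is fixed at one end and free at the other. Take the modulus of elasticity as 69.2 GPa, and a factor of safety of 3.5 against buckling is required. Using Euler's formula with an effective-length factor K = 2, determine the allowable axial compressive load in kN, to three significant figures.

Buckling occurs about the weak axis: I_min = h·b³/12 = 190×97.5³/12 = 1.468×10^7 mm⁴ (b = 97.5 mm is the smaller dimension).
Effective length L_e = KL = 2×2.37 m = 4740 mm.
Euler critical load P_cr = π²EI/L_e² = π²×69200×1.468×10^7/4740² = 446100 N.
P_allow = P_cr/n = 446100/3.5 = 127500 N.

P_allow = 127 kN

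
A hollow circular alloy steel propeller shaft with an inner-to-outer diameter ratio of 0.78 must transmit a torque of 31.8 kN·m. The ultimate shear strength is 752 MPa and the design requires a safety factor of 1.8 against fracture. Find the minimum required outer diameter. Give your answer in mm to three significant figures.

τ_allow = 752/1.8 = 417.8 MPa.
For a hollow shaft τ = 16T/[πd_o³(1−k⁴)] with k = 0.78, so 1−k⁴ = 0.6298.
d_o³ = 16T/[π τ_allow (1−k⁴)] = 16×3.1800×10^7/(π×417.8×0.6298) = 615500 mm³.
d_o = 85.06 mm.

d_o = 85.1 mm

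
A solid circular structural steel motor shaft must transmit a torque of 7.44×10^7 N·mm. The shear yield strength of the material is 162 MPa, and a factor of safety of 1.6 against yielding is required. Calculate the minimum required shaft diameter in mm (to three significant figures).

Allowable shear stress τ_allow = 162/1.6 = 101.2 MPa.
For a solid shaft τ = 16T/(πd³), so d³ = 16T/(π τ_allow) = 16×7.4400×10^7/(π×101.2) = 3.742×10^6 mm³.
d = (3.742×10^6)^(1/3) = 155.3 mm.

d = 155 mm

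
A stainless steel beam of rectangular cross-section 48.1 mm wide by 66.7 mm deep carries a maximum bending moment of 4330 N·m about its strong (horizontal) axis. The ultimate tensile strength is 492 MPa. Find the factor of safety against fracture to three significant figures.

n = 4.05

Section modulus S = bh²/6 = 48.1×66.7²/6 = 35670 mm³.
σ = M/S = 4330000/35670 = 121.4 MPa.
n = 492/121.4 = 4.052.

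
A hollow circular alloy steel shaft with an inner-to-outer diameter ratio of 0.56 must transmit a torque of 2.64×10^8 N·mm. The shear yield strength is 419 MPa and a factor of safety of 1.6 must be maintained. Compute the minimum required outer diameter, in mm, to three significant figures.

τ_allow = 419/1.6 = 261.9 MPa.
For a hollow shaft τ = 16T/[πd_o³(1−k⁴)] with k = 0.56, so 1−k⁴ = 0.9017.
d_o³ = 16T/[π τ_allow (1−k⁴)] = 16×2.6400×10^8/(π×261.9×0.9017) = 5.694×10^6 mm³.
d_o = 178.6 mm.

d_o = 179 mm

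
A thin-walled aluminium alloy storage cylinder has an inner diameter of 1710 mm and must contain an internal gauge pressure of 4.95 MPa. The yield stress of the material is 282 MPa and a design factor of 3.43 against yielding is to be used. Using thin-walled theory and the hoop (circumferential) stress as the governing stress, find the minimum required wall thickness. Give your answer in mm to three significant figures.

t = 51.5 mm

σ_allow = 282/3.43 = 82.22 MPa.
Hoop stress σ_h = pD/(2t), so t = pD/(2σ_allow) = 4.95×1710/(2×82.22) = 51.48 mm.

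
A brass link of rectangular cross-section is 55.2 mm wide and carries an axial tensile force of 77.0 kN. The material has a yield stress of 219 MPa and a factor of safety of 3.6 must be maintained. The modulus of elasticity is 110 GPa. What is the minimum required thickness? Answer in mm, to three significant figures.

t = 22.9 mm

σ_allow = 219/3.6 = 60.83 MPa.
Required area A = F/σ_allow = 77000/60.83 = 1266 mm².
t = A/w = 1266/55.2 = 22.93 mm.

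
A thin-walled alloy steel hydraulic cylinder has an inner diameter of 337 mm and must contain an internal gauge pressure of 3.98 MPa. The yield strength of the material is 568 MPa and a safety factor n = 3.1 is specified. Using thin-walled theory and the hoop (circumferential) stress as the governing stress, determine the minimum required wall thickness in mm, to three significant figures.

σ_allow = 568/3.1 = 183.2 MPa.
Hoop stress σ_h = pD/(2t), so t = pD/(2σ_allow) = 3.98×337/(2×183.2) = 3.660 mm.

t = 3.66 mm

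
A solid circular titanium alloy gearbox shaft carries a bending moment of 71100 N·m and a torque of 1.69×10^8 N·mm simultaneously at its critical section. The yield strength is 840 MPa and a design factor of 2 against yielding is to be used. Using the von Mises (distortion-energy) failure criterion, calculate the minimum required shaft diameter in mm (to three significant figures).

σ_allow = σ_y/n = 840/2 = 420.0 MPa.
For a solid shaft σ_b = 32M/(πd³) and τ = 16T/(πd³), so the von Mises stress is σ' = (16/πd³)·√(4M²+3T²).
√(4M²+3T²) = √(4×(7.110×10^7)² + 3×(1.690×10^8)²) = 3.254×10^8 N·mm.
d³ = 16×3.254×10^8/(π×420.0) = 3.946×10^6 mm³.
d = 158.0 mm.

d = 158 mm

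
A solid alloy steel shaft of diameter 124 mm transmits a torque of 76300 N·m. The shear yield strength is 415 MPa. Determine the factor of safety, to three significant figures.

τ = 16T/(πd³) = 16×7.6300×10^7/(π×124³) = 203.8 MPa.
n = τ_limit/τ = 415/203.8 = 2.036.

n = 2.04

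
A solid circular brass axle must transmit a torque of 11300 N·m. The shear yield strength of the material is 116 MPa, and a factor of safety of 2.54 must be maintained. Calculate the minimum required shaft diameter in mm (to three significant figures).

d = 108 mm

Allowable shear stress τ_allow = 116/2.54 = 45.67 MPa.
For a solid shaft τ = 16T/(πd³), so d³ = 16T/(π τ_allow) = 16×1.1300×10^7/(π×45.67) = 1.260×10^6 mm³.
d = (1.260×10^6)^(1/3) = 108.0 mm.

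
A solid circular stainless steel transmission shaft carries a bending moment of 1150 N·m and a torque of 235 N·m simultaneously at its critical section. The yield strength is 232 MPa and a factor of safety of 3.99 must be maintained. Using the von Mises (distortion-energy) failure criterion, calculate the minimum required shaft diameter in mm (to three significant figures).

σ_allow = σ_y/n = 232/3.99 = 58.15 MPa.
For a solid shaft σ_b = 32M/(πd³) and τ = 16T/(πd³), so the von Mises stress is σ' = (16/πd³)·√(4M²+3T²).
√(4M²+3T²) = √(4×(1.150×10^6)² + 3×(235000)²) = 2.336×10^6 N·mm.
d³ = 16×2.336×10^6/(π×58.15) = 204600 mm³.
d = 58.92 mm.

d = 58.9 mm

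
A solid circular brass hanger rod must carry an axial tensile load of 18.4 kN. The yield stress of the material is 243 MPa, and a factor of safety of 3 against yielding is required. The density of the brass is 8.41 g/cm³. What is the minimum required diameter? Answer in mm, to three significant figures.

d = 17.0 mm

Allowable stress σ_allow = 243/3 = 81.00 MPa.
Required area A = F/σ_allow = 18400/81.00 = 227.2 mm².
A = πd²/4 → d = √(4A/π) = 17.01 mm.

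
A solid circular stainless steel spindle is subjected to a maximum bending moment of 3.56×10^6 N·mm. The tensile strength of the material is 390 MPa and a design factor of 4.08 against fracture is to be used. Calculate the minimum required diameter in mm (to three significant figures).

σ_allow = 390/4.08 = 95.59 MPa.
For a solid circular section σ = 32M/(πd³), so d³ = 32M/(π σ_allow) = 32×3560000/(π×95.59) = 379400 mm³.
d = 72.39 mm.

d = 72.4 mm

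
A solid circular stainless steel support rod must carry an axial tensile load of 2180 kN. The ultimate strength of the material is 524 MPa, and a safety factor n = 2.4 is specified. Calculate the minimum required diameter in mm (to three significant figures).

Allowable stress σ_allow = 524/2.4 = 218.3 MPa.
Required area A = F/σ_allow = 2180000/218.3 = 9985 mm².
A = πd²/4 → d = √(4A/π) = 112.8 mm.

d = 113 mm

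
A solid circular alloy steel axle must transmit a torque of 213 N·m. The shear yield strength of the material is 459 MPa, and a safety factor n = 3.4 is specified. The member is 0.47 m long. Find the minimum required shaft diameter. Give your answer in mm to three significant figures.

Allowable shear stress τ_allow = 459/3.4 = 135.0 MPa.
For a solid shaft τ = 16T/(πd³), so d³ = 16T/(π τ_allow) = 16×213000/(π×135.0) = 8036 mm³.
d = (8036)^(1/3) = 20.03 mm.

d = 20.0 mm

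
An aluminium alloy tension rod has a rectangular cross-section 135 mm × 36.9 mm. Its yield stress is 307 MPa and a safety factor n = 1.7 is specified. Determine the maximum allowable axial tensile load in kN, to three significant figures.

F_allow = 900 kN

σ_allow = 307/1.7 = 180.6 MPa.
A = 135×36.9 = 4982 mm².
F_allow = σ_allow × A = 180.6×4982 = 899600 N.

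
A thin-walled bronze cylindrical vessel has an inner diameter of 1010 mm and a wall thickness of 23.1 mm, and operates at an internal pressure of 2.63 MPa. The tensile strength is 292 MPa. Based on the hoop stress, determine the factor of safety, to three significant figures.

n = 5.08

σ_h = pD/(2t) = 2.63×1010/(2×23.1) = 57.50 MPa.
n = 292/57.50 = 5.079.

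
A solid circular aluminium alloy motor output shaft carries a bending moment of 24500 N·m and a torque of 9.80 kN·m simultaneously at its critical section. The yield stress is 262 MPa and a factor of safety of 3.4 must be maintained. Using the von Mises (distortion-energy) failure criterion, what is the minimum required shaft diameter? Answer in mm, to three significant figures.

σ_allow = σ_y/n = 262/3.4 = 77.06 MPa.
For a solid shaft σ_b = 32M/(πd³) and τ = 16T/(πd³), so the von Mises stress is σ' = (16/πd³)·√(4M²+3T²).
√(4M²+3T²) = √(4×(2.450×10^7)² + 3×(9.800×10^6)²) = 5.186×10^7 N·mm.
d³ = 16×5.186×10^7/(π×77.06) = 3.427×10^6 mm³.
d = 150.8 mm.

d = 151 mm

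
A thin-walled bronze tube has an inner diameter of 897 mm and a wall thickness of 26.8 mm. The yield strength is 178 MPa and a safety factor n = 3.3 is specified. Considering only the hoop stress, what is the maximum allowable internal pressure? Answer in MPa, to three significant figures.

σ_allow = 178/3.3 = 53.94 MPa.
σ_h = pD/(2t) → p_allow = 2σ_allow t/D = 2×53.94×26.8/897 = 3.223 MPa.

p_allow = 3.22 MPa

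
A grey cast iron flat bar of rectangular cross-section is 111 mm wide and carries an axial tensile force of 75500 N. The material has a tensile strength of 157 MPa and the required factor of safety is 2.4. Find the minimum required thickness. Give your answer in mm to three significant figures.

t = 10.4 mm

σ_allow = 157/2.4 = 65.42 MPa.
Required area A = F/σ_allow = 75500/65.42 = 1154 mm².
t = A/w = 1154/111 = 10.40 mm.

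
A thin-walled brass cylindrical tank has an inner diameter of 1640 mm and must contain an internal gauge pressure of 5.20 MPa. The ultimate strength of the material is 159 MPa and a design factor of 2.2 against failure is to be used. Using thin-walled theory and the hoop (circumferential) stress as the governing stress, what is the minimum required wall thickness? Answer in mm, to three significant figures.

t = 59.0 mm

σ_allow = 159/2.2 = 72.27 MPa.
Hoop stress σ_h = pD/(2t), so t = pD/(2σ_allow) = 5.20×1640/(2×72.27) = 59.00 mm.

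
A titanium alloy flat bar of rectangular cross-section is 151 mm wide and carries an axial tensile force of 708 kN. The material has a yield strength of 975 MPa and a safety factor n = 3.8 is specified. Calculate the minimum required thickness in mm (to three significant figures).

σ_allow = 975/3.8 = 256.6 MPa.
Required area A = F/σ_allow = 708000/256.6 = 2759 mm².
t = A/w = 2759/151 = 18.27 mm.

t = 18.3 mm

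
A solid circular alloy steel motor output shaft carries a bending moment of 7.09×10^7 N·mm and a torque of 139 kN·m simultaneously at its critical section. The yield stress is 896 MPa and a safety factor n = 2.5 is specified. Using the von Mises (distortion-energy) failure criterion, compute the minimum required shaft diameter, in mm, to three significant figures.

d = 158 mm

σ_allow = σ_y/n = 896/2.5 = 358.4 MPa.
For a solid shaft σ_b = 32M/(πd³) and τ = 16T/(πd³), so the von Mises stress is σ' = (16/πd³)·√(4M²+3T²).
√(4M²+3T²) = √(4×(7.090×10^7)² + 3×(1.390×10^8)²) = 2.794×10^8 N·mm.
d³ = 16×2.794×10^8/(π×358.4) = 3.970×10^6 mm³.
d = 158.3 mm.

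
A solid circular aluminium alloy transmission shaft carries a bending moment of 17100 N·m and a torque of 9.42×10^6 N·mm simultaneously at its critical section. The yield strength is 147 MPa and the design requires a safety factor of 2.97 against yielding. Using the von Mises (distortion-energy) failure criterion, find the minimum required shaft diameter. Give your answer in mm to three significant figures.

d = 157 mm

σ_allow = σ_y/n = 147/2.97 = 49.49 MPa.
For a solid shaft σ_b = 32M/(πd³) and τ = 16T/(πd³), so the von Mises stress is σ' = (16/πd³)·√(4M²+3T²).
√(4M²+3T²) = √(4×(1.710×10^7)² + 3×(9.420×10^6)²) = 3.789×10^7 N·mm.
d³ = 16×3.789×10^7/(π×49.49) = 3.899×10^6 mm³.
d = 157.4 mm.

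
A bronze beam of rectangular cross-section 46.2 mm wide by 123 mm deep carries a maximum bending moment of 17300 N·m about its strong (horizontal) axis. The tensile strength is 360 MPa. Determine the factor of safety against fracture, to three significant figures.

Section modulus S = bh²/6 = 46.2×123²/6 = 116500 mm³.
σ = M/S = 1.7300×10^7/116500 = 148.5 MPa.
n = 360/148.5 = 2.424.

n = 2.42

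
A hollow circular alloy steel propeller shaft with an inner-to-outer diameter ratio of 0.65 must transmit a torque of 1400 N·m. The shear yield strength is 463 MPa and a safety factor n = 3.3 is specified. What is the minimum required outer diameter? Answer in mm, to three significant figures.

τ_allow = 463/3.3 = 140.3 MPa.
For a hollow shaft τ = 16T/[πd_o³(1−k⁴)] with k = 0.65, so 1−k⁴ = 0.8215.
d_o³ = 16T/[π τ_allow (1−k⁴)] = 16×1400000/(π×140.3×0.8215) = 61860 mm³.
d_o = 39.55 mm.

d_o = 39.5 mm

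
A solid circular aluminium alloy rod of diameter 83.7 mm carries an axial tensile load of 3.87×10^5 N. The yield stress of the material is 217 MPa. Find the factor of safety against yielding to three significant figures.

n = 3.09

A = πd²/4 = 5502 mm².
σ = F/A = 387000/5502 = 70.33 MPa.
n = 217/70.33 = 3.085.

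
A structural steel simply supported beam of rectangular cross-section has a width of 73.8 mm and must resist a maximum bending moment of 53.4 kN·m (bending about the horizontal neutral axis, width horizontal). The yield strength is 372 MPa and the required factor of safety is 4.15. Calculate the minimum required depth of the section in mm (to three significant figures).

h = 220 mm

σ_allow = 372/4.15 = 89.64 MPa.
For a rectangular section σ = 6M/(bh²), so h² = 6M/(b σ_allow) = 6×5.3400×10^7/(73.8×89.64) = 48430 mm².
h = 220.1 mm.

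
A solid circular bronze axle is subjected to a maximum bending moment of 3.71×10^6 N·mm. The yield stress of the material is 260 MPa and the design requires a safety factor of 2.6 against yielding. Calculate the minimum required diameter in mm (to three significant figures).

σ_allow = 260/2.6 = 100.0 MPa.
For a solid circular section σ = 32M/(πd³), so d³ = 32M/(π σ_allow) = 32×3710000/(π×100.0) = 377900 mm³.
d = 72.30 mm.

d = 72.3 mm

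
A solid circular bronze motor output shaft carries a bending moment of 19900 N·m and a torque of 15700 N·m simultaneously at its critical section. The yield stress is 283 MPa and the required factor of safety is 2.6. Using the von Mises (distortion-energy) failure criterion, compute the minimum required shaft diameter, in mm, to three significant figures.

σ_allow = σ_y/n = 283/2.6 = 108.8 MPa.
For a solid shaft σ_b = 32M/(πd³) and τ = 16T/(πd³), so the von Mises stress is σ' = (16/πd³)·√(4M²+3T²).
√(4M²+3T²) = √(4×(1.990×10^7)² + 3×(1.570×10^7)²) = 4.820×10^7 N·mm.
d³ = 16×4.820×10^7/(π×108.8) = 2.255×10^6 mm³.
d = 131.1 mm.

d = 131 mm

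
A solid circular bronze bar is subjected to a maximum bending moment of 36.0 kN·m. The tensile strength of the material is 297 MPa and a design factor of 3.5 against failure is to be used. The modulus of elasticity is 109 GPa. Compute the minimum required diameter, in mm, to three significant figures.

d = 163 mm

σ_allow = 297/3.5 = 84.86 MPa.
For a solid circular section σ = 32M/(πd³), so d³ = 32M/(π σ_allow) = 32×3.6000×10^7/(π×84.86) = 4.321×10^6 mm³.
d = 162.9 mm.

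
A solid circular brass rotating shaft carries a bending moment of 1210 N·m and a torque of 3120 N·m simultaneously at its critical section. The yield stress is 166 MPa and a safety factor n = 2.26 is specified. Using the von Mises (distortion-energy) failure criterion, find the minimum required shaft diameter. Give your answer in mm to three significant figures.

σ_allow = σ_y/n = 166/2.26 = 73.45 MPa.
For a solid shaft σ_b = 32M/(πd³) and τ = 16T/(πd³), so the von Mises stress is σ' = (16/πd³)·√(4M²+3T²).
√(4M²+3T²) = √(4×(1.210×10^6)² + 3×(3.120×10^6)²) = 5.921×10^6 N·mm.
d³ = 16×5.921×10^6/(π×73.45) = 410600 mm³.
d = 74.32 mm.

d = 74.3 mm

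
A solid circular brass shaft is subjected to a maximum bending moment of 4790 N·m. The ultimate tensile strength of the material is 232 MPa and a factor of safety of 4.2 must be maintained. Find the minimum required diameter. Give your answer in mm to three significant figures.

d = 95.9 mm

σ_allow = 232/4.2 = 55.24 MPa.
For a solid circular section σ = 32M/(πd³), so d³ = 32M/(π σ_allow) = 32×4790000/(π×55.24) = 883300 mm³.
d = 95.95 mm.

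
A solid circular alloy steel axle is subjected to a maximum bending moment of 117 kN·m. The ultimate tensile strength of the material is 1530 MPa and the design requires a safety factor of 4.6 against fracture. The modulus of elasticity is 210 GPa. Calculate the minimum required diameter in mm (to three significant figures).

σ_allow = 1530/4.6 = 332.6 MPa.
For a solid circular section σ = 32M/(πd³), so d³ = 32M/(π σ_allow) = 32×1.1700×10^8/(π×332.6) = 3.583×10^6 mm³.
d = 153.0 mm.

d = 153 mm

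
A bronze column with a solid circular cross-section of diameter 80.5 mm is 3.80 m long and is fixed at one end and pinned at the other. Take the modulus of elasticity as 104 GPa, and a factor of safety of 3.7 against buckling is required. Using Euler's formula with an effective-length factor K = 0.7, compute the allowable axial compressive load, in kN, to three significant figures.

I = πd⁴/64 = π×80.5⁴/64 = 2.061×10^6 mm⁴.
Effective length L_e = KL = 0.7×3.80 m = 2660 mm.
Euler critical load P_cr = π²EI/L_e² = π²×104000×2.061×10^6/2660² = 299000 N.
P_allow = P_cr/n = 299000/3.7 = 80820 N.

P_allow = 80.8 kN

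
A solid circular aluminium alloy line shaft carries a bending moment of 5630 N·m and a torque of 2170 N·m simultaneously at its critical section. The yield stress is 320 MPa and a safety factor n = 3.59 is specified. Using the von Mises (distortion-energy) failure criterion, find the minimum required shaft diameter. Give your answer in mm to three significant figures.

σ_allow = σ_y/n = 320/3.59 = 89.14 MPa.
For a solid shaft σ_b = 32M/(πd³) and τ = 16T/(πd³), so the von Mises stress is σ' = (16/πd³)·√(4M²+3T²).
√(4M²+3T²) = √(4×(5.630×10^6)² + 3×(2.170×10^6)²) = 1.187×10^7 N·mm.
d³ = 16×1.187×10^7/(π×89.14) = 678300 mm³.
d = 87.86 mm.

d = 87.9 mm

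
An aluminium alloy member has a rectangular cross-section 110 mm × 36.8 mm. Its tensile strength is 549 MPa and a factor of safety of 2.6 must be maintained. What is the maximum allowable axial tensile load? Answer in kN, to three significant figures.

σ_allow = 549/2.6 = 211.2 MPa.
A = 110×36.8 = 4048 mm².
F_allow = σ_allow × A = 211.2×4048 = 854800 N.

F_allow = 855 kN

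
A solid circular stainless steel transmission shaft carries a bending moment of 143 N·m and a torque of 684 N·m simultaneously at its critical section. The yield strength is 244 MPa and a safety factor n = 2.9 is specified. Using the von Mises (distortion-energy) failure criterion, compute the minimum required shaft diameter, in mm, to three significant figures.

σ_allow = σ_y/n = 244/2.9 = 84.14 MPa.
For a solid shaft σ_b = 32M/(πd³) and τ = 16T/(πd³), so the von Mises stress is σ' = (16/πd³)·√(4M²+3T²).
√(4M²+3T²) = √(4×(143000)² + 3×(684000)²) = 1.219×10^6 N·mm.
d³ = 16×1.219×10^6/(π×84.14) = 73770 mm³.
d = 41.94 mm.

d = 41.9 mm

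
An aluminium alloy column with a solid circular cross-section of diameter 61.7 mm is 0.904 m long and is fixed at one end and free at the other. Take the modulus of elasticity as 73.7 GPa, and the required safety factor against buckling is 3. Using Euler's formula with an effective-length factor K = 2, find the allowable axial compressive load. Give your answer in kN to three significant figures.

P_allow = 52.8 kN

I = πd⁴/64 = π×61.7⁴/64 = 711400 mm⁴.
Effective length L_e = KL = 2×0.904 m = 1808 mm.
Euler critical load P_cr = π²EI/L_e² = π²×73700×711400/1808² = 158300 N.
P_allow = P_cr/n = 158300/3 = 52770 N.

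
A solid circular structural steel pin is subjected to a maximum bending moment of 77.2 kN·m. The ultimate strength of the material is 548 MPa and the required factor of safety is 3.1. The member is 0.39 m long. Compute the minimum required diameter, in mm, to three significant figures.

σ_allow = 548/3.1 = 176.8 MPa.
For a solid circular section σ = 32M/(πd³), so d³ = 32M/(π σ_allow) = 32×7.7200×10^7/(π×176.8) = 4.448×10^6 mm³.
d = 164.5 mm.

d = 164 mm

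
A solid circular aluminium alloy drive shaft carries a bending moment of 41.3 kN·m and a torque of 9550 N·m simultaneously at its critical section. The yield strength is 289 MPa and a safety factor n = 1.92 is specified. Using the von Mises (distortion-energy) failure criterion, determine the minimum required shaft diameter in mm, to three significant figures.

σ_allow = σ_y/n = 289/1.92 = 150.5 MPa.
For a solid shaft σ_b = 32M/(πd³) and τ = 16T/(πd³), so the von Mises stress is σ' = (16/πd³)·√(4M²+3T²).
√(4M²+3T²) = √(4×(4.130×10^7)² + 3×(9.550×10^6)²) = 8.424×10^7 N·mm.
d³ = 16×8.424×10^7/(π×150.5) = 2.850×10^6 mm³.
d = 141.8 mm.

d = 142 mm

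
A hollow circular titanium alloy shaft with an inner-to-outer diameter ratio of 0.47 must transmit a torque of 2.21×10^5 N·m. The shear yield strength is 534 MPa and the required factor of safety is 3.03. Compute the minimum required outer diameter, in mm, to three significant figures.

d_o = 189 mm

τ_allow = 534/3.03 = 176.2 MPa.
For a hollow shaft τ = 16T/[πd_o³(1−k⁴)] with k = 0.47, so 1−k⁴ = 0.9512.
d_o³ = 16T/[π τ_allow (1−k⁴)] = 16×2.2100×10^8/(π×176.2×0.9512) = 6.714×10^6 mm³.
d_o = 188.7 mm.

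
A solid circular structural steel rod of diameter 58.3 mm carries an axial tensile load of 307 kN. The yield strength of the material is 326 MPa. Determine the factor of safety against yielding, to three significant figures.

n = 2.83

A = πd²/4 = 2669 mm².
σ = F/A = 307000/2669 = 115.0 MPa.
n = 326/115.0 = 2.835.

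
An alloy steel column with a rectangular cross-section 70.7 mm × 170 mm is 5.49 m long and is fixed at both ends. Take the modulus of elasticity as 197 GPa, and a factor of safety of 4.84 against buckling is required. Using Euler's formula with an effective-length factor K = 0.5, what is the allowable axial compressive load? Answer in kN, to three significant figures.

Buckling occurs about the weak axis: I_min = h·b³/12 = 170×70.7³/12 = 5.006×10^6 mm⁴ (b = 70.7 mm is the smaller dimension).
Effective length L_e = KL = 0.5×5.49 m = 2745 mm.
Euler critical load P_cr = π²EI/L_e² = π²×197000×5.006×10^6/2745² = 1.292×10^6 N.
P_allow = P_cr/n = 1.292×10^6/4.84 = 266900 N.

P_allow = 267 kN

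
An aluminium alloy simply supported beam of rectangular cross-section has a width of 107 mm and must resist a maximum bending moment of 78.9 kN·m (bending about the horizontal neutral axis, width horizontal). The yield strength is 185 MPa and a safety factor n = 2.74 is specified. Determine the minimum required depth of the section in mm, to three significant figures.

σ_allow = 185/2.74 = 67.52 MPa.
For a rectangular section σ = 6M/(bh²), so h² = 6M/(b σ_allow) = 6×7.8900×10^7/(107×67.52) = 65530 mm².
h = 256.0 mm.

h = 256 mm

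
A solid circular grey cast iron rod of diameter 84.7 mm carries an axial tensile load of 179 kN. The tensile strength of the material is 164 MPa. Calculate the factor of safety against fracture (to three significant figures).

A = πd²/4 = 5635 mm².
σ = F/A = 179000/5635 = 31.77 MPa.
n = 164/31.77 = 5.162.

n = 5.16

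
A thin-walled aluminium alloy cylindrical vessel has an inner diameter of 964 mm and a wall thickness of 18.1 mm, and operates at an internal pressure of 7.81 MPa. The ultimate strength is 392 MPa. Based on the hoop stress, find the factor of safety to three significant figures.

σ_h = pD/(2t) = 7.81×964/(2×18.1) = 208.0 MPa.
n = 392/208.0 = 1.885.

n = 1.88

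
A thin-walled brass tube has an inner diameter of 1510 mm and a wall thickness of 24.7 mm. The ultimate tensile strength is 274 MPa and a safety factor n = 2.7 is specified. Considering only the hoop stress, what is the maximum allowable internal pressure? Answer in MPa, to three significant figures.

p_allow = 3.32 MPa

σ_allow = 274/2.7 = 101.5 MPa.
σ_h = pD/(2t) → p_allow = 2σ_allow t/D = 2×101.5×24.7/1510 = 3.320 MPa.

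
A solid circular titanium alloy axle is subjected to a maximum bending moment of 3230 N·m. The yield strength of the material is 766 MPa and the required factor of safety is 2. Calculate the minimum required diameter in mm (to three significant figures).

σ_allow = 766/2 = 383.0 MPa.
For a solid circular section σ = 32M/(πd³), so d³ = 32M/(π σ_allow) = 32×3230000/(π×383.0) = 85900 mm³.
d = 44.12 mm.

d = 44.1 mm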